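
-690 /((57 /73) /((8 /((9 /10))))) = -1343200 /171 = -7854.97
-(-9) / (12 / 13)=39 / 4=9.75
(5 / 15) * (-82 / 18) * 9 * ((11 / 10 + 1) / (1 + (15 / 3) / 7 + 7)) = -2009 / 610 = -3.29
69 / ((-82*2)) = -0.42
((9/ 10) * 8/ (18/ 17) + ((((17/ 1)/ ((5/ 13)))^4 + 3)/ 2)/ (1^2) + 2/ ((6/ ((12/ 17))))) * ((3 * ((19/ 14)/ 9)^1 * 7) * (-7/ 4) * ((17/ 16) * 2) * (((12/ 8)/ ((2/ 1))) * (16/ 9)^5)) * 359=-1321827386611400704/ 12301875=-107449261727.29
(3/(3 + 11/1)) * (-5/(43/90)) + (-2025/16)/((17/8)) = -632475/10234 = -61.80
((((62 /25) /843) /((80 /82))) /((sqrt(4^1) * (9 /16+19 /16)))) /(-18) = -1271 /26554500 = -0.00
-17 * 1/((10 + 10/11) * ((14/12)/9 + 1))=-1683/1220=-1.38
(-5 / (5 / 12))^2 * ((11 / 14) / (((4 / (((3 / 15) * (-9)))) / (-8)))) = 14256 / 35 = 407.31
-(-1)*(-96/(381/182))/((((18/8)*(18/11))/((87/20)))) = -928928/17145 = -54.18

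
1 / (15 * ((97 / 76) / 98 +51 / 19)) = 7448 / 301335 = 0.02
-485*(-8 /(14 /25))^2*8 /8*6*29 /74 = -421950000 /1813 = -232735.80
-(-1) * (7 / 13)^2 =0.29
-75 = -75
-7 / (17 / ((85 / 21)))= -1.67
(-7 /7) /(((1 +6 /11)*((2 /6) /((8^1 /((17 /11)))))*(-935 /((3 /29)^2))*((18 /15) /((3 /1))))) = 1188 /4131833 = 0.00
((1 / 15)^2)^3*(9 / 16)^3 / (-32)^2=0.00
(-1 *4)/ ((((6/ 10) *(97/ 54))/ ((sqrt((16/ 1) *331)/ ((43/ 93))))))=-133920 *sqrt(331)/ 4171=-584.14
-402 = -402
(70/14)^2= 25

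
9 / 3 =3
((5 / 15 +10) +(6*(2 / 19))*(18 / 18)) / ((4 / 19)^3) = 225625 / 192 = 1175.13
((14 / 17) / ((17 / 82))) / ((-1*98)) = -82 / 2023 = -0.04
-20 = -20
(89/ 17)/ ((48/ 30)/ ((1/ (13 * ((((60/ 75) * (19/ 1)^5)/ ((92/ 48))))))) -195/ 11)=0.00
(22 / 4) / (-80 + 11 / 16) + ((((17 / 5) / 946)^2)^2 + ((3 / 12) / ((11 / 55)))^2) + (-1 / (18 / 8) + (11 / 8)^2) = 7468187368387053221 / 2540774817785160000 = 2.94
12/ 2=6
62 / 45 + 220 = 9962 / 45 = 221.38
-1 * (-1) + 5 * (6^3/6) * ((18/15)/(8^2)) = 4.38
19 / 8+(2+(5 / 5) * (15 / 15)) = 43 / 8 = 5.38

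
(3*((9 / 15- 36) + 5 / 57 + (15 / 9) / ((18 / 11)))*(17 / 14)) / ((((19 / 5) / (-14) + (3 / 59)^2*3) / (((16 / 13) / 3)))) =83286656632 / 428476581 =194.38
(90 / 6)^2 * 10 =2250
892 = 892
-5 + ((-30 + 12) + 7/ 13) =-292/ 13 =-22.46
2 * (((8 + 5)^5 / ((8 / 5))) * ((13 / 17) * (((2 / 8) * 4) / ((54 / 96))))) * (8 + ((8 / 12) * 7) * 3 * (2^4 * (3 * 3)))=195389228320 / 153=1277053779.87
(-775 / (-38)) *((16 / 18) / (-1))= -3100 / 171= -18.13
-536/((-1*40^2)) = 67/200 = 0.34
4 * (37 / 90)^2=1369 / 2025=0.68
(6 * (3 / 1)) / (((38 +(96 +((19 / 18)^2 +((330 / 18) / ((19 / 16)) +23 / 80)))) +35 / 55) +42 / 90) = 24377760 / 205779883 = 0.12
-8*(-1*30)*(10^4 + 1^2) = 2400240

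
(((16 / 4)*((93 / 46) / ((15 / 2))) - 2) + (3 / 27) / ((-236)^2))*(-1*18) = 53133869 / 3202520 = 16.59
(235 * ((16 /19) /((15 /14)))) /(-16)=-658 /57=-11.54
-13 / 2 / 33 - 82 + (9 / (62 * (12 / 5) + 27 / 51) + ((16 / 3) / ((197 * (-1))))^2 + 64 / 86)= -113786221674545 / 1398006283806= -81.39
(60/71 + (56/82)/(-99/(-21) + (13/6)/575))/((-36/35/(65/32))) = -20747055875/10613832032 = -1.95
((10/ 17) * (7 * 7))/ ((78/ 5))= 1225/ 663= 1.85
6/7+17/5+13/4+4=11.51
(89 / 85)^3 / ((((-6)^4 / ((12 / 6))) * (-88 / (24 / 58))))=-704969 / 84631338000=-0.00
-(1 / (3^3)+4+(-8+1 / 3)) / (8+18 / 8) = 392 / 1107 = 0.35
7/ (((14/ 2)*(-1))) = -1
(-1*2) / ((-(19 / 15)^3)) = 6750 / 6859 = 0.98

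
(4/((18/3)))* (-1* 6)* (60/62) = -120/31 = -3.87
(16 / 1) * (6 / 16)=6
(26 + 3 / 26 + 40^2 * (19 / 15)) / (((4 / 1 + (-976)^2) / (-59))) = -0.13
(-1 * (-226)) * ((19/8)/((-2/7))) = -15029/8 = -1878.62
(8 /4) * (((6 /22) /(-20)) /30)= -1 /1100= -0.00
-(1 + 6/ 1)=-7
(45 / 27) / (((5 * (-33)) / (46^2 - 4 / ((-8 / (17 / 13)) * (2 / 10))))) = -18367 / 858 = -21.41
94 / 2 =47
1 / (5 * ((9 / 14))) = 14 / 45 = 0.31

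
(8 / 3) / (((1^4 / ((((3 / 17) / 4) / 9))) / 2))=4 / 153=0.03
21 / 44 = 0.48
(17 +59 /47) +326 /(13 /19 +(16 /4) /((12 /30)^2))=354911 /11468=30.95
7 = 7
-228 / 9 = -76 / 3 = -25.33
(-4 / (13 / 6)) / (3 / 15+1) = -1.54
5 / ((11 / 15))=75 / 11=6.82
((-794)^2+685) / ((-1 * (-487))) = 631121 / 487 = 1295.94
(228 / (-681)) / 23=-76 / 5221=-0.01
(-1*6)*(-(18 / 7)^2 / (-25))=-1944 / 1225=-1.59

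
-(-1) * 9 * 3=27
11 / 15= 0.73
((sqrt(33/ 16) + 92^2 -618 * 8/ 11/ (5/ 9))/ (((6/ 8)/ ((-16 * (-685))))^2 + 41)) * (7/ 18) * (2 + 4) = 3363404800 * sqrt(33)/ 236399308827 + 1132859314012160/ 2600392397097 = 435.73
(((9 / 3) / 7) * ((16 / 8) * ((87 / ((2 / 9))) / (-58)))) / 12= -27 / 56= -0.48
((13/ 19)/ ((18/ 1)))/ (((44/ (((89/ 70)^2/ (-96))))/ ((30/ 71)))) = -102973/ 16752637440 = -0.00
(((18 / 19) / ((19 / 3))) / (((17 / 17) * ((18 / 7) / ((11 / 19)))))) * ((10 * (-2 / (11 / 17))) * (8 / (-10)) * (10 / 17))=3360 / 6859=0.49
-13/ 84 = -0.15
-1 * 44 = -44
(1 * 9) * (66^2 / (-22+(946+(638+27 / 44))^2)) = 75898944 / 4861254137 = 0.02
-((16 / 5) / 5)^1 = -16 / 25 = -0.64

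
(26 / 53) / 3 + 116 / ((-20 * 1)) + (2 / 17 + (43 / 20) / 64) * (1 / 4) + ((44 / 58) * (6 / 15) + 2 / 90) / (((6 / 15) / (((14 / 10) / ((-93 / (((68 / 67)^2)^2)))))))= -12662216476837984969 / 2256406897611432960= -5.61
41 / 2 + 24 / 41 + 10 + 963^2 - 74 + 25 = 76042789 / 82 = 927351.09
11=11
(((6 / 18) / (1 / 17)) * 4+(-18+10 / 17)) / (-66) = -134 / 1683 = -0.08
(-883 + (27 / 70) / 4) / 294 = -3.00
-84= -84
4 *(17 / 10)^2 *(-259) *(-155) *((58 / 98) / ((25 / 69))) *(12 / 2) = 3979784898 / 875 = 4548325.60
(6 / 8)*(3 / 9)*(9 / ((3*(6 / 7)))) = 7 / 8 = 0.88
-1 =-1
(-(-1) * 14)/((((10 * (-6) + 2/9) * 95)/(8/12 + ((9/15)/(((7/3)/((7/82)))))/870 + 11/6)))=-18726939/3038489500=-0.01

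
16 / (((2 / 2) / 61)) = 976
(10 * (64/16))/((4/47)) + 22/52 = 12231/26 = 470.42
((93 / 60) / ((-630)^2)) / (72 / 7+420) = 31 / 3415608000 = 0.00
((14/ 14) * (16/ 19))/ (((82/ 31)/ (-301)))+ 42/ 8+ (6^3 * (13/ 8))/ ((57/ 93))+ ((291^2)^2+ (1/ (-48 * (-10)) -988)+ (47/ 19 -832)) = 2681331869534579/ 373920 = 7170870425.58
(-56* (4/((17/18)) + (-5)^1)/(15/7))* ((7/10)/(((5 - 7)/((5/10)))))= -4459/1275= -3.50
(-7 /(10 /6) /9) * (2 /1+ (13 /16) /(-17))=-1239 /1360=-0.91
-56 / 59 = -0.95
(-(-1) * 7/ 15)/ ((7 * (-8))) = -0.01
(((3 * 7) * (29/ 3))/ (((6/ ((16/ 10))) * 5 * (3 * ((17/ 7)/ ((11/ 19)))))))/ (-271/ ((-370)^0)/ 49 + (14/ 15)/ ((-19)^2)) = -0.16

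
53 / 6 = 8.83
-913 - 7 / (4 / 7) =-3701 / 4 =-925.25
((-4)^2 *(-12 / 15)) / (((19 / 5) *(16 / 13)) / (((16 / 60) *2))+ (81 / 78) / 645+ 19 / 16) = -572416 / 445337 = -1.29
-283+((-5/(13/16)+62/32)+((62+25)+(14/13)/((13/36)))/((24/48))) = -290009/2704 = -107.25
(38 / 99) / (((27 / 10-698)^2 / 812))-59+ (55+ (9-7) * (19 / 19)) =-9569067782 / 4786076691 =-2.00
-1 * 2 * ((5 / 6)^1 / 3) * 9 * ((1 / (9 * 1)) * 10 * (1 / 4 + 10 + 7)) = -575 / 6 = -95.83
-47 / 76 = -0.62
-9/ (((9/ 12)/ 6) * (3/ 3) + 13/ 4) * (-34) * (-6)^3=-19584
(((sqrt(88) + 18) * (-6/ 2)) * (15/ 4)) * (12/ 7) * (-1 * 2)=540 * sqrt(22)/ 7 + 4860/ 7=1056.12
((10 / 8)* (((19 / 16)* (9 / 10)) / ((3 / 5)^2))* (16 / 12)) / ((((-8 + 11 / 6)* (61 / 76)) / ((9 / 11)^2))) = -731025 / 1092388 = -0.67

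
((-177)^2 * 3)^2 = 8833556169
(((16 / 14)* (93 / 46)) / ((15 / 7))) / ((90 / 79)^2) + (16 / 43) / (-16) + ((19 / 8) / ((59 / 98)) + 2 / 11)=128268201913 / 25995370500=4.93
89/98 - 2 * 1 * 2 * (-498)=195305/98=1992.91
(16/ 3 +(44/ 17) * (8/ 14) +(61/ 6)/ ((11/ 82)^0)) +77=93.98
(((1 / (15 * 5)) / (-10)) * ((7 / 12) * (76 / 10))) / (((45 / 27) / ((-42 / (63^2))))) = 19 / 506250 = 0.00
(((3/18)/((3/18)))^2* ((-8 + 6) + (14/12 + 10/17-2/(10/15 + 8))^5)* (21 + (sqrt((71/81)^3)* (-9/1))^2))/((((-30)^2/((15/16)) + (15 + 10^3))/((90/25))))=0.86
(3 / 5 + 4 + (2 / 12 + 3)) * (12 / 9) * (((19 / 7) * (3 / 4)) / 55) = 4427 / 11550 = 0.38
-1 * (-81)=81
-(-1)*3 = 3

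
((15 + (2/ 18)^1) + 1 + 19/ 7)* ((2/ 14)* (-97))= -115042/ 441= -260.87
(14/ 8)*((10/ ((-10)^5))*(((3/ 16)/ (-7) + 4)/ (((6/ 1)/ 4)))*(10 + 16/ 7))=-3827/ 672000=-0.01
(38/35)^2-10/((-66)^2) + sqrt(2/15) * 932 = 3138907/2668050 + 932 * sqrt(30)/15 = 341.49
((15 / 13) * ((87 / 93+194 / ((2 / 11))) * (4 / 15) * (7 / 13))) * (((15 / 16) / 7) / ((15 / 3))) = 49659 / 10478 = 4.74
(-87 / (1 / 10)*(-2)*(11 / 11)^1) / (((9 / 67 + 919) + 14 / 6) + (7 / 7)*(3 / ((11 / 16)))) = 3847140 / 2047013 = 1.88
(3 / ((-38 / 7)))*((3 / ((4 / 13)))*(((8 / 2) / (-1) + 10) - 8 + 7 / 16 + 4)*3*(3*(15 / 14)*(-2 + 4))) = -253.29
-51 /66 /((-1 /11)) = 17 /2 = 8.50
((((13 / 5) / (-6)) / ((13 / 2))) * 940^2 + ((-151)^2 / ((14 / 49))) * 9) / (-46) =-3955949 / 276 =-14333.15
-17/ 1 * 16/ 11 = -24.73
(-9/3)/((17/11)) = -33/17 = -1.94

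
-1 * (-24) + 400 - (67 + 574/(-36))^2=-707185/324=-2182.67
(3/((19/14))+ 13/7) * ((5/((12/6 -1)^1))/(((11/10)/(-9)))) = -243450/1463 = -166.40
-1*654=-654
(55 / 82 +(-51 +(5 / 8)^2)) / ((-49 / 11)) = 1441429 / 128576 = 11.21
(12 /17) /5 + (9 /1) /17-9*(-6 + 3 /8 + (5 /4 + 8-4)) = 2751 /680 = 4.05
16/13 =1.23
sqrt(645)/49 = 0.52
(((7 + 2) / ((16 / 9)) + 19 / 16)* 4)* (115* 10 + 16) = 29150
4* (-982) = -3928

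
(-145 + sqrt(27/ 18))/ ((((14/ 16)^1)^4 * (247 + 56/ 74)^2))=-813076480/ 201765367489 + 2803712 * sqrt(6)/ 201765367489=-0.00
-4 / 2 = -2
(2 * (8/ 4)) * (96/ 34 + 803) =54796/ 17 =3223.29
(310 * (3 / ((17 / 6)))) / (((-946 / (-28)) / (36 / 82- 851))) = -63355320 / 7667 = -8263.38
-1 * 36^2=-1296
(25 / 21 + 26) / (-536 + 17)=-571 / 10899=-0.05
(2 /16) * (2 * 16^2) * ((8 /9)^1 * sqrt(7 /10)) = 256 * sqrt(70) /45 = 47.60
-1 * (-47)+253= 300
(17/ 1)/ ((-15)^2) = 0.08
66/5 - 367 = -1769/5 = -353.80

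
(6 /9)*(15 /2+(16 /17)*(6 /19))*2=3358 /323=10.40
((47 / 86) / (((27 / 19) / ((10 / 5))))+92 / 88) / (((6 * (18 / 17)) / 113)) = 89036429 / 2758536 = 32.28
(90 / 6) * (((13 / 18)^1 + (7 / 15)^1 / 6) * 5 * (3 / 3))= 60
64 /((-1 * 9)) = -64 /9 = -7.11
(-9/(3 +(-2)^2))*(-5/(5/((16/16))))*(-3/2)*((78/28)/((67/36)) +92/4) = -310203/6566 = -47.24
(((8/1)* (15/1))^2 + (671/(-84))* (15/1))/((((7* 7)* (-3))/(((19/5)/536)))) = -1519411/2206176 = -0.69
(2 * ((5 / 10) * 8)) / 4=2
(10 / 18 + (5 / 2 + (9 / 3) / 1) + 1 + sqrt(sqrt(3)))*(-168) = -3556 / 3 - 168*3^(1 / 4) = -1406.43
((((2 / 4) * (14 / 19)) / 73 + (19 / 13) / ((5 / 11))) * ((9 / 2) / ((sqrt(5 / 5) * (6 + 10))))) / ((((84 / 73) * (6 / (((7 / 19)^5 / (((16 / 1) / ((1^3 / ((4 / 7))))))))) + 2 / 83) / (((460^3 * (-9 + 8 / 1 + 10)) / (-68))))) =-1254.72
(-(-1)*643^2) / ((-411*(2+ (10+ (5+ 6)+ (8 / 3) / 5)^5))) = -104654278125 / 481651998273241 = -0.00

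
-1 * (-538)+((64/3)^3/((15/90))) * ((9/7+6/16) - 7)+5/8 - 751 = -156869149/504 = -311248.31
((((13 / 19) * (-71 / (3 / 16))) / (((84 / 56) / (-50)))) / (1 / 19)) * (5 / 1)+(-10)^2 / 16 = 29536225 / 36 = 820450.69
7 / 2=3.50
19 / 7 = 2.71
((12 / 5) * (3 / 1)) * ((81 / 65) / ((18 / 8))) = 1296 / 325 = 3.99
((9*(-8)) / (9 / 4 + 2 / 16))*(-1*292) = 168192 / 19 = 8852.21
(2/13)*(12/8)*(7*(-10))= -210/13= -16.15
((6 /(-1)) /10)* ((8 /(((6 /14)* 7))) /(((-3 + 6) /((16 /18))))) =-64 /135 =-0.47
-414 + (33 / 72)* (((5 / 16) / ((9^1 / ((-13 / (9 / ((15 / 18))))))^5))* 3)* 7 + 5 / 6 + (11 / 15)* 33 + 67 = -5586919390157170117 / 17352470721392640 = -321.97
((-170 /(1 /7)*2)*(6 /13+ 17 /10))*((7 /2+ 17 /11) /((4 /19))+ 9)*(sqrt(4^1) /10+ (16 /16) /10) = -291019617 /5720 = -50877.56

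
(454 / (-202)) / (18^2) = -227 / 32724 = -0.01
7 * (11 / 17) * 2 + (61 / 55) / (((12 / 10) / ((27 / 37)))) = 9.73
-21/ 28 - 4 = -19/ 4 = -4.75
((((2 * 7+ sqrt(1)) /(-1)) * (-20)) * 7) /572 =525 /143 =3.67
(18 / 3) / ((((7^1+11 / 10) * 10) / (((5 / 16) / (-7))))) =-5 / 1512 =-0.00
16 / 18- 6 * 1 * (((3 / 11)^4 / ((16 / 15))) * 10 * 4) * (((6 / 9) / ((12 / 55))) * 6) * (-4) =1104148 / 11979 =92.17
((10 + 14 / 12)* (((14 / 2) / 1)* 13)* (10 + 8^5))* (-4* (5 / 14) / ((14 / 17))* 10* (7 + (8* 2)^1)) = -93024237150 / 7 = -13289176735.71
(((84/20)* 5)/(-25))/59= -21/1475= -0.01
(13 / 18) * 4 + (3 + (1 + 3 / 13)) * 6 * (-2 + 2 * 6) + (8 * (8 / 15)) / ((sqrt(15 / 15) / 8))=170158 / 585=290.87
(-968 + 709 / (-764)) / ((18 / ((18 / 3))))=-740261 / 2292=-322.98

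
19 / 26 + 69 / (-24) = -223 / 104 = -2.14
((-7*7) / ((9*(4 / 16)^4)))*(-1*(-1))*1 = -12544 / 9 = -1393.78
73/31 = 2.35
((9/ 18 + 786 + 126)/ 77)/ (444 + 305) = 1825/ 115346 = 0.02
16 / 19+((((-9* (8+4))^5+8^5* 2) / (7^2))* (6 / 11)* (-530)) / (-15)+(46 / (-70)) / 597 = -176665048773461569 / 30569385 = -5779149589.48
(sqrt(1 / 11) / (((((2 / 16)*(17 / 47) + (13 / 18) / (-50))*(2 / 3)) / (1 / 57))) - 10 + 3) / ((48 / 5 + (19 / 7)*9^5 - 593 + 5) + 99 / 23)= -5635 / 128559918 + 5675250*sqrt(11) / 11656677751631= -0.00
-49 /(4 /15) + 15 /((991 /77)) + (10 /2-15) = -763405 /3964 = -192.58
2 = 2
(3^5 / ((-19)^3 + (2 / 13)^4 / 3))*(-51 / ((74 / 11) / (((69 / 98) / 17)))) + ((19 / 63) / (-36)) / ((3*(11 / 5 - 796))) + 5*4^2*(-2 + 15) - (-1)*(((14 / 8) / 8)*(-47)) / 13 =63466350796468025025695 / 61071125270634749088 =1039.22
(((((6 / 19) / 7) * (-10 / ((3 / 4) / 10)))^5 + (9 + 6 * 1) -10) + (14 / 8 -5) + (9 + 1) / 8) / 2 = -327555152612321 / 83231591786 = -3935.47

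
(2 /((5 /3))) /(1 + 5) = 1 /5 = 0.20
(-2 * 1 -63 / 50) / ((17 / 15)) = -489 / 170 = -2.88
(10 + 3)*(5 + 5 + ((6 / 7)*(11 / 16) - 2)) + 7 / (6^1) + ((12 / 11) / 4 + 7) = 221945 / 1848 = 120.10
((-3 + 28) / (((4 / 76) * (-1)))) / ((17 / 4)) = -1900 / 17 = -111.76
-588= -588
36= 36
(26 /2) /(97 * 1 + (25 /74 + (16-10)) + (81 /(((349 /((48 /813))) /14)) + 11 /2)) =45492499 /381540961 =0.12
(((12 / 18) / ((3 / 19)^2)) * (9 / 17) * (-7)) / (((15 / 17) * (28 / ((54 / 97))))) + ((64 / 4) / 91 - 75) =-3400918 / 44135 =-77.06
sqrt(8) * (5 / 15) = 2 * sqrt(2) / 3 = 0.94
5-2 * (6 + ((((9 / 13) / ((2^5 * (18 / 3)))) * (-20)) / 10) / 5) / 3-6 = -5199 / 1040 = -5.00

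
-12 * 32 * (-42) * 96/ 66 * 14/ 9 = 401408/ 11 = 36491.64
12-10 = 2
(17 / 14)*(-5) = -6.07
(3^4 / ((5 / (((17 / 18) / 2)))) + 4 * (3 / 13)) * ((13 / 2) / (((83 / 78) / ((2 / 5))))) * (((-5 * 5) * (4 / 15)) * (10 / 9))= -38636 / 249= -155.16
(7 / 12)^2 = 49 / 144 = 0.34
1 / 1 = 1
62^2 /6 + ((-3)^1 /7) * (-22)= 13652 /21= 650.10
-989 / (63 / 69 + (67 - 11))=-22747 / 1309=-17.38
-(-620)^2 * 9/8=-432450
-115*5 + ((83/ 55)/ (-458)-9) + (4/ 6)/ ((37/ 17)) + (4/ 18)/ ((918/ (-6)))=-749121678727/ 1283405310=-583.70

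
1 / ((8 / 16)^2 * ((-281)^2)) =4 / 78961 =0.00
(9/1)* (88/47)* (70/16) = 3465/47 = 73.72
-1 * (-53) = 53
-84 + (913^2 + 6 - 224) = 833267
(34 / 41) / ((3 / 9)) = 102 / 41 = 2.49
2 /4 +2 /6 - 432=-431.17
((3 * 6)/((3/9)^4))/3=486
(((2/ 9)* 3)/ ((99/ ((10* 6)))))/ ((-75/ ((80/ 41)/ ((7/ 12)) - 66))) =5328/ 15785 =0.34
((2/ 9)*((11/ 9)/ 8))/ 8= 0.00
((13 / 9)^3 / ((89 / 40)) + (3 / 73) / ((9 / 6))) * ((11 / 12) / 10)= 35997511 / 284178780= 0.13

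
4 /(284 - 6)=0.01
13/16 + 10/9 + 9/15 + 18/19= 47483/13680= 3.47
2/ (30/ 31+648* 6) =31/ 60279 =0.00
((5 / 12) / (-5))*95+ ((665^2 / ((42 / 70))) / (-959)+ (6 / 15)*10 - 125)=-897.47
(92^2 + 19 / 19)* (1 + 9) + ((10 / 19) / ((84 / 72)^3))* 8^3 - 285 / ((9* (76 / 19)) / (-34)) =85088.86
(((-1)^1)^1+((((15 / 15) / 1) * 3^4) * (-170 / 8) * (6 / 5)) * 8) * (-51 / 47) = 842775 / 47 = 17931.38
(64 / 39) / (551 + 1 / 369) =984 / 330395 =0.00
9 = 9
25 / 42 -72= -2999 / 42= -71.40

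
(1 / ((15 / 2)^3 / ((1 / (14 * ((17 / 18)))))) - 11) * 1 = -490867 / 44625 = -11.00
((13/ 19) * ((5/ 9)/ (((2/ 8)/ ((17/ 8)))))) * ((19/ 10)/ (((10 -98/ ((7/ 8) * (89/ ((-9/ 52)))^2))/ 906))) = 44672055779/ 80315538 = 556.21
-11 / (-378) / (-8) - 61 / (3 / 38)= -772.67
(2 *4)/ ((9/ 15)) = 40/ 3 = 13.33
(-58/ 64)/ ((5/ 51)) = -1479/ 160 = -9.24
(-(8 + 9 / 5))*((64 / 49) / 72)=-8 / 45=-0.18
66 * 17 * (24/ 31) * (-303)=-8159184/ 31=-263199.48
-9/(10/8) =-36/5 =-7.20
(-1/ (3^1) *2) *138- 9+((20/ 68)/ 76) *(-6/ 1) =-65261/ 646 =-101.02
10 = 10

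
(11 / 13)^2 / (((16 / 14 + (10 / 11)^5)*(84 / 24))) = 19487171 / 168020476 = 0.12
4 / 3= 1.33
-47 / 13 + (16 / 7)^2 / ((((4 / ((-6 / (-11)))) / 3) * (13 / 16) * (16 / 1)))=-24181 / 7007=-3.45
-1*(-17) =17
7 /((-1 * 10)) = -7 /10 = -0.70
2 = 2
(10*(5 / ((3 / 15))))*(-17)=-4250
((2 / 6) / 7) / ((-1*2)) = -1 / 42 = -0.02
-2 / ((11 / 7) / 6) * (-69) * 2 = 11592 / 11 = 1053.82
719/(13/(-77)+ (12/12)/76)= -4207588/911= -4618.65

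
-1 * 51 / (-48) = 17 / 16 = 1.06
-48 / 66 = -8 / 11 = -0.73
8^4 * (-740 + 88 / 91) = -275464192 / 91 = -3027079.03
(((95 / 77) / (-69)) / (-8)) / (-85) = -19 / 722568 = -0.00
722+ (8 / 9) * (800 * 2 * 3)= 14966 / 3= 4988.67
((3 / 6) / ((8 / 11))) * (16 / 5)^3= 2816 / 125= 22.53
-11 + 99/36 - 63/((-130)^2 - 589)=-179505/21748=-8.25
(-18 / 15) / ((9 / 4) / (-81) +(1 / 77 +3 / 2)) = -16632 / 20585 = -0.81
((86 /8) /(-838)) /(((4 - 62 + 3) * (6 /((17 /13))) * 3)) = 731 /43140240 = 0.00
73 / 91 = 0.80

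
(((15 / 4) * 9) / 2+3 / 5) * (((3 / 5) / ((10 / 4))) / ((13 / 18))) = 18873 / 3250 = 5.81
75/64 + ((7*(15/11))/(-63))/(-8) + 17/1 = 38419/2112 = 18.19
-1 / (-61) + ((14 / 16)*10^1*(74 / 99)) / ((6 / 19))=1502093 / 72468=20.73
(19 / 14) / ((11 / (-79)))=-1501 / 154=-9.75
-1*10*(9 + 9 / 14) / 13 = -675 / 91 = -7.42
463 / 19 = 24.37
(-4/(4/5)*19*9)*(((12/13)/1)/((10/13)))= -1026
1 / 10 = 0.10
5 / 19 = 0.26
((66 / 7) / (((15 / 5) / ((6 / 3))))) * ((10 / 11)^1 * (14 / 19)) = 80 / 19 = 4.21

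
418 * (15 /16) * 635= 1990725 /8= 248840.62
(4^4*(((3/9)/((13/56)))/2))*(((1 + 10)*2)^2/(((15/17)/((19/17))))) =65916928/585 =112678.51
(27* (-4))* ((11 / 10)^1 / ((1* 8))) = -297 / 20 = -14.85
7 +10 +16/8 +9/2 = 47/2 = 23.50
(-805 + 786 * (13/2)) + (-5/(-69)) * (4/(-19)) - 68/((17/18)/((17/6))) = 5375080/1311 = 4099.98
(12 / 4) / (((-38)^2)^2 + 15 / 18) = 18 / 12510821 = 0.00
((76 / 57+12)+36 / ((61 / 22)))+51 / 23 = 120101 / 4209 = 28.53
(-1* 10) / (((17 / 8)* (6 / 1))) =-0.78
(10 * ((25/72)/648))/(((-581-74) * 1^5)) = -25/3055968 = -0.00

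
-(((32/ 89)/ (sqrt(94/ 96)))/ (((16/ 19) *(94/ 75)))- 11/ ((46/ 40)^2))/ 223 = 4400/ 117967- 5700 *sqrt(141)/ 43842023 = 0.04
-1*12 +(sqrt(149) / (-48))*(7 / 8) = -12 - 7*sqrt(149) / 384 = -12.22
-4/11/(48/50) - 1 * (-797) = 52577/66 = 796.62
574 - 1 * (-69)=643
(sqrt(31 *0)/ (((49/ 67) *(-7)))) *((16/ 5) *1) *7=0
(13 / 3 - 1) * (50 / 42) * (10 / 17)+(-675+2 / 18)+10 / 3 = -238912 / 357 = -669.22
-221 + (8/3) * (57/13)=-2721/13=-209.31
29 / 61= 0.48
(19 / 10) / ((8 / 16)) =19 / 5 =3.80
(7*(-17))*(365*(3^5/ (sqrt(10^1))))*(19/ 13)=-4878163.45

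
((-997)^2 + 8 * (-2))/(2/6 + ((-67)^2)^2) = 2981979/60453364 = 0.05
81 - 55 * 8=-359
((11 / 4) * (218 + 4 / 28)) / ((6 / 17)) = 95183 / 56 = 1699.70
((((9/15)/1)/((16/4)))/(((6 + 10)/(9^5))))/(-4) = -177147/1280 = -138.40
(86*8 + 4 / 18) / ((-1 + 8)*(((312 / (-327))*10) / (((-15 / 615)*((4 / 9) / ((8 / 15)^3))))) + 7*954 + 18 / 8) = 0.09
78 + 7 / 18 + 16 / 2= 1555 / 18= 86.39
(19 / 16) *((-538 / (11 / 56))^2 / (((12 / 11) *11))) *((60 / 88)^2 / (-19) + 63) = 684463350249 / 14641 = 46749767.79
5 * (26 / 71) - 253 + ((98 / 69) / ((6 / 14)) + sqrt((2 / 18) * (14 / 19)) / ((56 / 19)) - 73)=-4715606 / 14697 + sqrt(266) / 168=-320.76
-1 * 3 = -3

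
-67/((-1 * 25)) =67/25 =2.68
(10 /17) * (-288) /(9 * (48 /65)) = -1300 /51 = -25.49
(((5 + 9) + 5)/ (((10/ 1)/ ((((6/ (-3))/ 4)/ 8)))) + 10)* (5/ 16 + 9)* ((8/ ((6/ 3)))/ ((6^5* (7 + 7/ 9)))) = 78523/ 12902400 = 0.01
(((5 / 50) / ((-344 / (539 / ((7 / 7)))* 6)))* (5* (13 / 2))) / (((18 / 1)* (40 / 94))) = -329329 / 2972160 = -0.11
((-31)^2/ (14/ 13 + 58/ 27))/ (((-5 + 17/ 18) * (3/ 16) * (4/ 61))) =-123455826/ 20659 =-5975.89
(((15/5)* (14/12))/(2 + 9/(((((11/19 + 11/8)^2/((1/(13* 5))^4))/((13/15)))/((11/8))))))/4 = 128462709375/293629073104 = 0.44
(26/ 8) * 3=39/ 4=9.75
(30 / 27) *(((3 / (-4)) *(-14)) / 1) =35 / 3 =11.67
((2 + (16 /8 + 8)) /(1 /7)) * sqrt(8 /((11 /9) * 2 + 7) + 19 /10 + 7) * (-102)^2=25704 * sqrt(281690) /5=2728452.66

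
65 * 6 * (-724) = -282360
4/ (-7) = -4/ 7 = -0.57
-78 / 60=-13 / 10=-1.30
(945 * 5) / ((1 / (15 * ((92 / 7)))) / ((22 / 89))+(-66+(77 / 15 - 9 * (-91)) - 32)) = 2277000 / 349937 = 6.51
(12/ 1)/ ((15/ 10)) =8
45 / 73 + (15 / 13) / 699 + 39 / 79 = 1.11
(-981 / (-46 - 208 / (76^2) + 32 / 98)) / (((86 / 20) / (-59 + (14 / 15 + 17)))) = -647841936 / 3160715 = -204.97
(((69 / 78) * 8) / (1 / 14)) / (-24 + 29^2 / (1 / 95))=1288 / 1038323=0.00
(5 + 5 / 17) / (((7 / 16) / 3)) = 4320 / 119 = 36.30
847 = 847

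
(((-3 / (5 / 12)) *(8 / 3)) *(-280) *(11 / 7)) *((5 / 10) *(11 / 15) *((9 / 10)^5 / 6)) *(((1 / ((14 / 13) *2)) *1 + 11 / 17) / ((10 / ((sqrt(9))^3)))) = 914.74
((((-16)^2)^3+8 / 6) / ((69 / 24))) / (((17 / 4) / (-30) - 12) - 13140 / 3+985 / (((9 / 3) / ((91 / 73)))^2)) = -257488678567680 / 186295143757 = -1382.15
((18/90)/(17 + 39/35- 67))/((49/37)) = -37/11977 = -0.00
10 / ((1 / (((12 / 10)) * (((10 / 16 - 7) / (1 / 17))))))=-2601 / 2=-1300.50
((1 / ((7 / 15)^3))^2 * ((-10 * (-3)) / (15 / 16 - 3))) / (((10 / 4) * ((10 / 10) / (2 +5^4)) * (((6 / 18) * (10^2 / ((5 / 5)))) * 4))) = -311647500 / 117649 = -2648.96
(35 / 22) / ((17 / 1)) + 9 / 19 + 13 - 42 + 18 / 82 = -8219809 / 291346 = -28.21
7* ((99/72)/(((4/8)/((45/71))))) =3465/284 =12.20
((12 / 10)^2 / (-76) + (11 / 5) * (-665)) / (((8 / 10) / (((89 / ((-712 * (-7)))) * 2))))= -65.31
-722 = -722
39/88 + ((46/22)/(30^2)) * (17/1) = 9557/19800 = 0.48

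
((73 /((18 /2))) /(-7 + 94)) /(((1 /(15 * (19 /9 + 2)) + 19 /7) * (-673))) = -94535 /1863327024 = -0.00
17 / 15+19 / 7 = 404 / 105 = 3.85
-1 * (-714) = 714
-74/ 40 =-37/ 20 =-1.85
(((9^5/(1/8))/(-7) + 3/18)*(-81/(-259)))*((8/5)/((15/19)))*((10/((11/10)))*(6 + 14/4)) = -73670295240/19943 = -3694042.78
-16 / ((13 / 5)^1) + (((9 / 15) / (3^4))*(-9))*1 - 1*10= -3163 / 195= -16.22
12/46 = 6/23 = 0.26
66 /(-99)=-2 /3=-0.67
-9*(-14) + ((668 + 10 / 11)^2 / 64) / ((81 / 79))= 1089027055 / 156816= 6944.62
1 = 1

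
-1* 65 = -65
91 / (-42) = -13 / 6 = -2.17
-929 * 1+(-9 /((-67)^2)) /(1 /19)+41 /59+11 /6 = -1472322353 /1589106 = -926.51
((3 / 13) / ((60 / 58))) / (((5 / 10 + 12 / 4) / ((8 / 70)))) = 116 / 15925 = 0.01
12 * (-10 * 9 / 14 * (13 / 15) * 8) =-3744 / 7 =-534.86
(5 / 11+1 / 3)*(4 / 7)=104 / 231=0.45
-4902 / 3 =-1634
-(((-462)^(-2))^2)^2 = -1/2075562447064149770496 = -0.00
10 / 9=1.11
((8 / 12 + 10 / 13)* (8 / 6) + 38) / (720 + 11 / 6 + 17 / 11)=102740 / 1861977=0.06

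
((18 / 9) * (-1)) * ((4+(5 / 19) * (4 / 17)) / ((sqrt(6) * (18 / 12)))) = -2624 * sqrt(6) / 2907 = -2.21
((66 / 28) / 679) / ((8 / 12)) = 99 / 19012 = 0.01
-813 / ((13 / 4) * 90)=-542 / 195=-2.78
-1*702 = -702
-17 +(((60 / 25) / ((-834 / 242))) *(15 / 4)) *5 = -4178 / 139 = -30.06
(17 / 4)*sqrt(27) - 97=-97 + 51*sqrt(3) / 4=-74.92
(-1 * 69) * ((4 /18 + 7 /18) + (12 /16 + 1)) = -1955 /12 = -162.92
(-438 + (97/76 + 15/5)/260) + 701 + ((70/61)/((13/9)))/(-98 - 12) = 697445759/2651792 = 263.01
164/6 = 82/3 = 27.33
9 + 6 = 15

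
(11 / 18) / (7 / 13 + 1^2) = 143 / 360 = 0.40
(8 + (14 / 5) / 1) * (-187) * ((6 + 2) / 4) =-20196 / 5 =-4039.20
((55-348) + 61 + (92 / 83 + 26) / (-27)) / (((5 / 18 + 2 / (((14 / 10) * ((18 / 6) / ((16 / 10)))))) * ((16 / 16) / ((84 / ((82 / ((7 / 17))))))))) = -716406264 / 7578481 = -94.53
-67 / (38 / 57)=-201 / 2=-100.50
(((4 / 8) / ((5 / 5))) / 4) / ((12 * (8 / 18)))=3 / 128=0.02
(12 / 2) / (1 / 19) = 114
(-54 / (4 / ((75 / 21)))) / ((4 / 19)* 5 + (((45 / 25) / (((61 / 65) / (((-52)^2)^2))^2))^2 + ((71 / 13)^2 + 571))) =-6001964385885 / 1486107657016417200164421704060060272192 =-0.00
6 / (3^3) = 2 / 9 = 0.22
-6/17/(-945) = 2/5355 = 0.00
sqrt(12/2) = sqrt(6) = 2.45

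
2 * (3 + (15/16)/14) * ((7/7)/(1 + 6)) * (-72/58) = -6183/5684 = -1.09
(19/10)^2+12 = 1561/100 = 15.61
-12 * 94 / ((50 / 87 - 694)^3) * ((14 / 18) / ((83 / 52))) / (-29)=-32372613 / 569488419807088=-0.00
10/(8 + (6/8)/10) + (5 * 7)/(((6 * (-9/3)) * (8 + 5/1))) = 82295/75582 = 1.09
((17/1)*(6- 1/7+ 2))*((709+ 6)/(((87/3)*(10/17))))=5598.49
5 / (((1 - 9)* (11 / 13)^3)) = -10985 / 10648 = -1.03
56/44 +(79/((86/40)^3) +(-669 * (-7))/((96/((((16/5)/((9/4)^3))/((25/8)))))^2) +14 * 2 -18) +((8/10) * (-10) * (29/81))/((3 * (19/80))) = 6294480977381581748/413950098453890625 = 15.21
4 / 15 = 0.27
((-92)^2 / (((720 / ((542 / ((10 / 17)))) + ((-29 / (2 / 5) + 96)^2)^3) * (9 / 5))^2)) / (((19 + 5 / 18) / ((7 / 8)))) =32192157551411200 / 7701631019425201696646243969907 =0.00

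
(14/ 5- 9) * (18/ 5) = -558/ 25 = -22.32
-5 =-5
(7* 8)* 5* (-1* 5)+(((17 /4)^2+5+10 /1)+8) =-21743 /16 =-1358.94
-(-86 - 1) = 87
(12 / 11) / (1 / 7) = 84 / 11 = 7.64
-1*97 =-97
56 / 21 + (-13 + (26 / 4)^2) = 383 / 12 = 31.92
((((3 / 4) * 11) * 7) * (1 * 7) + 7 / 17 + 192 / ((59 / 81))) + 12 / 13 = 34901651 / 52156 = 669.18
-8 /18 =-4 /9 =-0.44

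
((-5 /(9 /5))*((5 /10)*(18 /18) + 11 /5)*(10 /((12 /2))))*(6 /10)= -7.50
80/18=40/9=4.44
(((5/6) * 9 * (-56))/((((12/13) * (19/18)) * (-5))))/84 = 39/38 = 1.03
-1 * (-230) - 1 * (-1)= 231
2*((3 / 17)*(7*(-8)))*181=-60816 / 17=-3577.41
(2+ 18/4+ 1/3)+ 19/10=131/15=8.73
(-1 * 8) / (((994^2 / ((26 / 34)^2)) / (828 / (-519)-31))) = 0.00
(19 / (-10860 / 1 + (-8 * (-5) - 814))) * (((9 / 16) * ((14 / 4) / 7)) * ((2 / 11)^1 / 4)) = -57 / 2730112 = -0.00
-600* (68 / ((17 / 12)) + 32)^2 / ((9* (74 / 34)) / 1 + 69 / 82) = -1784320000 / 9493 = -187961.66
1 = 1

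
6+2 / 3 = 20 / 3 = 6.67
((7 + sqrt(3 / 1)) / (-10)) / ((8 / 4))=-7 / 20- sqrt(3) / 20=-0.44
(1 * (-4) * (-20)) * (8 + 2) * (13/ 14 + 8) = 50000/ 7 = 7142.86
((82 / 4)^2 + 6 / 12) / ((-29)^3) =-1683 / 97556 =-0.02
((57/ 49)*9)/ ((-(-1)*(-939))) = -171/ 15337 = -0.01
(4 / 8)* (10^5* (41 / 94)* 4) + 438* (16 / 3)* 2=4319584 / 47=91906.04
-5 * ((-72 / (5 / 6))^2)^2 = -34828517376 / 125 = -278628139.01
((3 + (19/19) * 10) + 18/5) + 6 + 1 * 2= 123/5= 24.60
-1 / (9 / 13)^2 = -169 / 81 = -2.09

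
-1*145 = -145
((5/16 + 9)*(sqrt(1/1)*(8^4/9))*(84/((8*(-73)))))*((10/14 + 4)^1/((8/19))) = -498256/73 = -6825.42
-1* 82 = -82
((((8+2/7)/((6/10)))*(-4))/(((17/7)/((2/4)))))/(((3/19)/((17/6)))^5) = -29986908363955/1417176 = -21159621.93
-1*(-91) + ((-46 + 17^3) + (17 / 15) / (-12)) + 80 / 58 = 25887467 / 5220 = 4959.28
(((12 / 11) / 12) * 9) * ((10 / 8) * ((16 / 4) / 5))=9 / 11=0.82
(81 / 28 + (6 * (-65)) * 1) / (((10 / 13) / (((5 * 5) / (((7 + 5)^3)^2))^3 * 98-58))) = 36263668885227035646241679 / 1242422219774644715520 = 29187.88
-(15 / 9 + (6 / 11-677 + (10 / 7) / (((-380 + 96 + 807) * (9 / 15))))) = 674.78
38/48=19/24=0.79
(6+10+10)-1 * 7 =19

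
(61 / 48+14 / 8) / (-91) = -145 / 4368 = -0.03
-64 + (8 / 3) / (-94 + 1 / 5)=-90088 / 1407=-64.03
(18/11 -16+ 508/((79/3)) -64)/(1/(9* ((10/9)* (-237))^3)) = 320375494000/33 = 9708348303.03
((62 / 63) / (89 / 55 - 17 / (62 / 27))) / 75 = -42284 / 18642015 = -0.00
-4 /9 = -0.44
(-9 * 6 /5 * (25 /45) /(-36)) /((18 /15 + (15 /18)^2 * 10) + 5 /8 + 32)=60 /14677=0.00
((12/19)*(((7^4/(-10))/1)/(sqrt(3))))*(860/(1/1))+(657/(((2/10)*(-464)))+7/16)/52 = -825944*sqrt(3)/19-1541/12064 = -75293.65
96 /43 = 2.23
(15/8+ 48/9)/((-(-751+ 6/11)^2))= -20933/1635480600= -0.00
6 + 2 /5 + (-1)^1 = 27 /5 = 5.40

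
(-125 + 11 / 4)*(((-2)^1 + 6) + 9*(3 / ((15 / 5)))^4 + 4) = -8313 / 4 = -2078.25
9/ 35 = 0.26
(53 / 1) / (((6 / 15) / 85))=22525 / 2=11262.50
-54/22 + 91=974/11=88.55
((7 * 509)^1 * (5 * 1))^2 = 317374225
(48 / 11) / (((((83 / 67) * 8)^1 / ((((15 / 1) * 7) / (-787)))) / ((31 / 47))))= -0.04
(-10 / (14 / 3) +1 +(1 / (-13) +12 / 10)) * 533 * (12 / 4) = -1107 / 35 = -31.63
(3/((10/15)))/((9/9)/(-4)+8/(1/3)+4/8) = 0.19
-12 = -12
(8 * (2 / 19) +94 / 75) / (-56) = -0.04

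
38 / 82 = 19 / 41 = 0.46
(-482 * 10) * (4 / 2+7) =-43380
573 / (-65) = -573 / 65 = -8.82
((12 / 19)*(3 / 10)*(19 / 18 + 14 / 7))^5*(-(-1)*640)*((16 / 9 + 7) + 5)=12781007360 / 22284891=573.53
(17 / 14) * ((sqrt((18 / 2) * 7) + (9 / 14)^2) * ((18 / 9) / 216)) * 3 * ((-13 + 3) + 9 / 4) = -527 * sqrt(7) / 672-4743 / 43904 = -2.18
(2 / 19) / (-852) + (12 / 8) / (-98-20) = -12259 / 955092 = -0.01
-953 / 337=-2.83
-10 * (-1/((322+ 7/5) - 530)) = -50/1033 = -0.05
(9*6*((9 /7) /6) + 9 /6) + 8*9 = 1191 /14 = 85.07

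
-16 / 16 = -1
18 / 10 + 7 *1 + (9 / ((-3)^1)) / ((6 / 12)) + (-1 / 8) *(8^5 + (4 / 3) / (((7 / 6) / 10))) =-143312 / 35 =-4094.63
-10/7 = -1.43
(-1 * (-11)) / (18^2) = 11 / 324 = 0.03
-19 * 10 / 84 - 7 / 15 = -191 / 70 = -2.73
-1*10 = -10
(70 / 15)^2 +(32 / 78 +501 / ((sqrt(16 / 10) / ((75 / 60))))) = 2596 / 117 +2505 * sqrt(10) / 16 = 517.28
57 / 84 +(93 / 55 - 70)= -104151 / 1540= -67.63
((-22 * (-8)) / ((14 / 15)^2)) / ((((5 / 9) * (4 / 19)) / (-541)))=-45792945 / 49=-934549.90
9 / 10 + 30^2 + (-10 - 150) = 7409 / 10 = 740.90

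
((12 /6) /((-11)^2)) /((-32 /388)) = -97 /484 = -0.20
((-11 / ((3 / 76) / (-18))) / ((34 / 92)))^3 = 12284177368928256 / 4913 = 2500341414396.14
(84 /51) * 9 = 252 /17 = 14.82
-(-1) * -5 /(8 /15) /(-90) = 5 /48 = 0.10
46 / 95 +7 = 711 / 95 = 7.48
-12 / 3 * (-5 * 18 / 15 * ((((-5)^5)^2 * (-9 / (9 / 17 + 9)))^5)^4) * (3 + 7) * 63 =299972183171101590619512800000000000000000000000000000000000000000000000000000000000000000000000000000000000000000000000000000000000000000000000.00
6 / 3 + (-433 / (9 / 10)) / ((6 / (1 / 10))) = -325 / 54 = -6.02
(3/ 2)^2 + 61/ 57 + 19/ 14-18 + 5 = -13283/ 1596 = -8.32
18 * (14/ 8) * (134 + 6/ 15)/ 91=3024/ 65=46.52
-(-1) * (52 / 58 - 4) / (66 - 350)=45 / 4118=0.01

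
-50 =-50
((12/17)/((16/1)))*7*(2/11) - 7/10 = -602/935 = -0.64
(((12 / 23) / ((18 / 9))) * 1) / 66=0.00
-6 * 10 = -60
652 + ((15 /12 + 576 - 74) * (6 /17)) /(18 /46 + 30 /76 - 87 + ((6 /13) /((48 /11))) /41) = 1774946391424 /2730939925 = 649.94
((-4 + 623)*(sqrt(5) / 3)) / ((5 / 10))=1238*sqrt(5) / 3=922.75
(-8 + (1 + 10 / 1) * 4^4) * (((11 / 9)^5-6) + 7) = 22890400 / 2187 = 10466.58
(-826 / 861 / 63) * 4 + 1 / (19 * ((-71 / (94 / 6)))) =-758129 / 10453401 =-0.07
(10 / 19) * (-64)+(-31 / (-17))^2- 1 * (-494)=2545853 / 5491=463.64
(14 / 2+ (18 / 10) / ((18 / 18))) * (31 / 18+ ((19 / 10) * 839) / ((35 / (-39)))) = -122977052 / 7875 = -15616.13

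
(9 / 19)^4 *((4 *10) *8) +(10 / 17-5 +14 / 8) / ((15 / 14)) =905638493 / 66463710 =13.63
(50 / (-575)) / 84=-1 / 966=-0.00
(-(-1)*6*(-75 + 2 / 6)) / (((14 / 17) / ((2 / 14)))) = -544 / 7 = -77.71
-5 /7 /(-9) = 5 /63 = 0.08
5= 5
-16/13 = -1.23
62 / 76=31 / 38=0.82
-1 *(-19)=19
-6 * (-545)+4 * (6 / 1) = 3294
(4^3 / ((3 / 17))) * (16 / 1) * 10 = 174080 / 3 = 58026.67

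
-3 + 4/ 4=-2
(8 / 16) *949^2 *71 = 63942671 / 2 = 31971335.50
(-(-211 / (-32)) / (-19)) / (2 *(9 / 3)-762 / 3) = -211 / 150784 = -0.00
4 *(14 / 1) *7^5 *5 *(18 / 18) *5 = 23529800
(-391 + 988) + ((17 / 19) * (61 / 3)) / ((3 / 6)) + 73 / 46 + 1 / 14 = 5827802 / 9177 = 635.04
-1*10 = -10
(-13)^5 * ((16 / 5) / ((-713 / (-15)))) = -17822064 / 713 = -24995.88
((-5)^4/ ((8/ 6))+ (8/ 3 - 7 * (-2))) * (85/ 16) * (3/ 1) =495125/ 64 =7736.33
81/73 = 1.11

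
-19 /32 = -0.59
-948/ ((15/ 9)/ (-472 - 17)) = 1390716/ 5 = 278143.20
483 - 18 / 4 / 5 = 4821 / 10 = 482.10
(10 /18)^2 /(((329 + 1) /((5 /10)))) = 5 /10692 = 0.00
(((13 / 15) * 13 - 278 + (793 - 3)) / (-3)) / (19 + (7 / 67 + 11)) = -525883 / 90765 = -5.79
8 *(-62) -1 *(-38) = -458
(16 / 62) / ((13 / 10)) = 80 / 403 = 0.20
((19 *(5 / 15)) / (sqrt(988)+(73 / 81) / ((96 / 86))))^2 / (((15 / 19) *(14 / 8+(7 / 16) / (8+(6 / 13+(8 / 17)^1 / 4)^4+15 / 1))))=50626978969102454244783413293056 / 1738051721115741426913696523609495-165372652283717318293816344576 *sqrt(247) / 1738051721115741426913696523609495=0.03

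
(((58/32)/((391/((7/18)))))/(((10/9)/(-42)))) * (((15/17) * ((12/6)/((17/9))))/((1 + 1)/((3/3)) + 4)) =-38367/3615968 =-0.01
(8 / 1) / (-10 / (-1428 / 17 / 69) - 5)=112 / 45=2.49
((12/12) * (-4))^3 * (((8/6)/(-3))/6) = 128/27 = 4.74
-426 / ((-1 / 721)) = 307146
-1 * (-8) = 8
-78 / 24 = -13 / 4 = -3.25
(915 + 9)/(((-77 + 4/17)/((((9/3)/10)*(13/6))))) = -17017/2175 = -7.82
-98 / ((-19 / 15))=1470 / 19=77.37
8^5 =32768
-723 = -723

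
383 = 383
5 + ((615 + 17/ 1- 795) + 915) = 757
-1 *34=-34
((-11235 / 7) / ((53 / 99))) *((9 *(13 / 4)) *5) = -92953575 / 212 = -438460.26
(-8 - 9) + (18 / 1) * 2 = 19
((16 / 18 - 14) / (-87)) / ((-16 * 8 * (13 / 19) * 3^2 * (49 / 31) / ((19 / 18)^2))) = -12545111 / 93082639104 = -0.00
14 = 14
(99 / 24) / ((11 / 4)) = 3 / 2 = 1.50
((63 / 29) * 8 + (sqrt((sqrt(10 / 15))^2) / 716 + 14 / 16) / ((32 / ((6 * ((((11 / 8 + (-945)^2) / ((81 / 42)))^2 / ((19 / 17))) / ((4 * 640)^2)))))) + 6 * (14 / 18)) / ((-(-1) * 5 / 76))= 42516112426829993 * sqrt(6) / 1094637846528000 + 8670389238441074179 / 118229041152000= 73430.67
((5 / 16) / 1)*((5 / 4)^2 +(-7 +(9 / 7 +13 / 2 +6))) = 2.61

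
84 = 84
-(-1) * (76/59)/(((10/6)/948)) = 216144/295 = 732.69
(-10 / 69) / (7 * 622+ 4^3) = -5 / 152421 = -0.00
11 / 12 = 0.92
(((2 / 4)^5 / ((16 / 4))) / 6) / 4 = 1 / 3072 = 0.00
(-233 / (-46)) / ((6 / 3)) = 233 / 92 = 2.53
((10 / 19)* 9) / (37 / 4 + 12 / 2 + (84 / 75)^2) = 225000 / 783959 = 0.29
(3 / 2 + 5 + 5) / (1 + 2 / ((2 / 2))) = 23 / 6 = 3.83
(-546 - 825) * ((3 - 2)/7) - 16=-1483/7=-211.86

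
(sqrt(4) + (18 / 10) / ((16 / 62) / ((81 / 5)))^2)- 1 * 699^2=-3852045911 / 8000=-481505.74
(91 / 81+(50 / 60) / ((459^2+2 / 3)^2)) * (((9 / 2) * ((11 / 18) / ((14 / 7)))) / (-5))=-159952145165483 / 517727223104400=-0.31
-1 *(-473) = 473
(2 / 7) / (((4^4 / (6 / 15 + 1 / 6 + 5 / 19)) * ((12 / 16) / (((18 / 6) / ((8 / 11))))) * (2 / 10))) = 5203 / 204288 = 0.03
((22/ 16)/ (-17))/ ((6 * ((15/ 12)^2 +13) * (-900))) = 11/ 10694700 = 0.00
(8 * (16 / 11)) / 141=128 / 1551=0.08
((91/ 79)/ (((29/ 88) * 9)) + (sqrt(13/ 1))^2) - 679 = -665.61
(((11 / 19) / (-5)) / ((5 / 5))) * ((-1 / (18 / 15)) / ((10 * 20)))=11 / 22800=0.00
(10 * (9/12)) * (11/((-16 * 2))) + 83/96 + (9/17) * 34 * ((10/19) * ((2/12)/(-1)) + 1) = 14.71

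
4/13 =0.31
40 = 40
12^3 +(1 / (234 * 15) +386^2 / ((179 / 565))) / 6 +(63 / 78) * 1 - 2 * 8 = 301938257249 / 3769740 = 80095.25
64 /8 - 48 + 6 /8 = -39.25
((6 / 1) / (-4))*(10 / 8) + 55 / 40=-1 / 2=-0.50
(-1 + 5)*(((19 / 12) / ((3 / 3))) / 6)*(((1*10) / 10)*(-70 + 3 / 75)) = -11077 / 150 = -73.85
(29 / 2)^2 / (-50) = -841 / 200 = -4.20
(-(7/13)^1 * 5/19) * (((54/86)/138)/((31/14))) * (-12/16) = 6615/30291092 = 0.00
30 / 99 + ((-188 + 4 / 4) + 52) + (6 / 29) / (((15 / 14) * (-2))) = -644987 / 4785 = -134.79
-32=-32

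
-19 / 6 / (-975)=0.00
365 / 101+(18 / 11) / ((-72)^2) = 1156421 / 319968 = 3.61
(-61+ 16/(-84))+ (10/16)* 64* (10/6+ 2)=1795/21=85.48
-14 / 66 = -7 / 33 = -0.21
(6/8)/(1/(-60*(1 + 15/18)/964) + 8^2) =165/12152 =0.01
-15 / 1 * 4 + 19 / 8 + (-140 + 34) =-163.62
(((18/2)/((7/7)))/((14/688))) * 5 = 15480/7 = 2211.43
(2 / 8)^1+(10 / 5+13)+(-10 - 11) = -23 / 4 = -5.75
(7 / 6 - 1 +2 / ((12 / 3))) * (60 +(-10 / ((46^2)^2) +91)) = 112682641 / 1119364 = 100.67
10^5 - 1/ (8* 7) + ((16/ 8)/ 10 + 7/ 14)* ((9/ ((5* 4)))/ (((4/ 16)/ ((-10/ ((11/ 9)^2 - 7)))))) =100002.27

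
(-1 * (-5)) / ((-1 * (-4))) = 5 / 4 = 1.25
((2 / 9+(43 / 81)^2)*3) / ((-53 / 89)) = -294323 / 115911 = -2.54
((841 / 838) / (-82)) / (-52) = 841 / 3573232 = 0.00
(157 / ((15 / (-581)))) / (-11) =552.83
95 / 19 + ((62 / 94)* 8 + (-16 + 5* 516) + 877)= 162210 / 47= 3451.28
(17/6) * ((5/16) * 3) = 85/32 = 2.66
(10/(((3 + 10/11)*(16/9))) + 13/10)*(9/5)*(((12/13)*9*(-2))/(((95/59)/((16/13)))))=-1080665712/17259125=-62.61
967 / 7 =138.14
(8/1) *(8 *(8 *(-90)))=-46080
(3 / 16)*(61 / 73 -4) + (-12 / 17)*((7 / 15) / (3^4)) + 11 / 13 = 26006363 / 104541840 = 0.25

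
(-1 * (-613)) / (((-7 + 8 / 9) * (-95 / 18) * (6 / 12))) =198612 / 5225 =38.01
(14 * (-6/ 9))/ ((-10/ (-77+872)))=742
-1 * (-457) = 457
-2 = -2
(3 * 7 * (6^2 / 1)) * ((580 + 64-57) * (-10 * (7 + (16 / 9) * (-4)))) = 493080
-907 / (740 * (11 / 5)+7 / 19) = -17233 / 30939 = -0.56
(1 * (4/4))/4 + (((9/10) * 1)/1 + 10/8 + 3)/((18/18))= 27/5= 5.40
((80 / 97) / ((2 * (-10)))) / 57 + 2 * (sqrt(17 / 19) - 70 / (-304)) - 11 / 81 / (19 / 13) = 219079 / 597132 + 2 * sqrt(323) / 19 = 2.26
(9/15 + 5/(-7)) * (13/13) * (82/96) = -41/420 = -0.10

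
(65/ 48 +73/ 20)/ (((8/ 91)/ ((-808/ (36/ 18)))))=-11038391/ 480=-22996.65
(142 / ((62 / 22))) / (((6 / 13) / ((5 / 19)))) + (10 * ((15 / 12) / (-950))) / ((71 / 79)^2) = 1023045047 / 35629788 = 28.71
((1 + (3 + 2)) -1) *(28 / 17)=140 / 17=8.24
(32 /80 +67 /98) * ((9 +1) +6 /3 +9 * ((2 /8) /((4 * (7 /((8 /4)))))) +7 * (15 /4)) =1142181 /27440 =41.62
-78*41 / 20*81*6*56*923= -20083734216 / 5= -4016746843.20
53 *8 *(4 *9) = 15264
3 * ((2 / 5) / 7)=6 / 35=0.17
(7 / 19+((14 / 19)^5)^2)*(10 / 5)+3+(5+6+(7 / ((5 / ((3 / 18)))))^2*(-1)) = 81537535972632551 / 5517959632020900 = 14.78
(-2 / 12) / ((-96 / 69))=23 / 192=0.12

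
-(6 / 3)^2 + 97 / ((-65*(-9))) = -2243 / 585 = -3.83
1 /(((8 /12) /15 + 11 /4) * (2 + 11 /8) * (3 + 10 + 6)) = 0.01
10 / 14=5 / 7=0.71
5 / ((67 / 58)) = 290 / 67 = 4.33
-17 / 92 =-0.18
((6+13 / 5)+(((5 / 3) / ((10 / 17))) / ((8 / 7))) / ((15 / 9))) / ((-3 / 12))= -807 / 20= -40.35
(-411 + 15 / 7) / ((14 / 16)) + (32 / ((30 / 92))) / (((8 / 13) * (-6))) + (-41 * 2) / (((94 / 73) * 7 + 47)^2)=-493.87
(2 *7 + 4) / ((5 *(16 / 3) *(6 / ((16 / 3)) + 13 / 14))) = 189 / 575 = 0.33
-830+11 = -819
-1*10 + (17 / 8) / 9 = -703 / 72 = -9.76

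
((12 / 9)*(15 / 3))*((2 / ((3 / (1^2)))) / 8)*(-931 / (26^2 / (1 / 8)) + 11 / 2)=144065 / 48672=2.96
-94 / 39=-2.41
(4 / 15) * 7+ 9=163 / 15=10.87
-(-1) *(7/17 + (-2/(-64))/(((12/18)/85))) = 4.40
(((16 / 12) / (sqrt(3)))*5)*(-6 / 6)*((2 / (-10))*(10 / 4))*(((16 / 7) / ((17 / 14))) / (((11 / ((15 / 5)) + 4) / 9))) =960*sqrt(3) / 391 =4.25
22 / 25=0.88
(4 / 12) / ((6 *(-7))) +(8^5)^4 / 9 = 16140901064495857663 / 126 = 128102389400760775.10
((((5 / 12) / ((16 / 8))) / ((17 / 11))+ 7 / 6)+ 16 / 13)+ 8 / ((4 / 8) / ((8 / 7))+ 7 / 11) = 3335497 / 334152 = 9.98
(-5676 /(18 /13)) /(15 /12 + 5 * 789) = -4472 /4305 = -1.04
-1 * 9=-9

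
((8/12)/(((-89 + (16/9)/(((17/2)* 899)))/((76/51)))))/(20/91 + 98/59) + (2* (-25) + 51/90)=-30557470388299/618080958990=-49.44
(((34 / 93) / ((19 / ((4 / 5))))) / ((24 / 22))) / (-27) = -374 / 715635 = -0.00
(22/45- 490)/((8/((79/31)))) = -435053/2790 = -155.93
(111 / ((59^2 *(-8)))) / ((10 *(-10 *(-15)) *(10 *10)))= -37 / 1392400000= -0.00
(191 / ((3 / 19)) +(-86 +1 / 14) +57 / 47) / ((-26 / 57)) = -42192407 / 17108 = -2466.24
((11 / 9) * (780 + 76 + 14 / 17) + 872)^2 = 86225624164 / 23409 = 3683439.03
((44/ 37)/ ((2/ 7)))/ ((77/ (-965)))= -1930/ 37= -52.16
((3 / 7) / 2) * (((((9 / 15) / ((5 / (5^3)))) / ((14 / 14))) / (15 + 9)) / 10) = 3 / 224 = 0.01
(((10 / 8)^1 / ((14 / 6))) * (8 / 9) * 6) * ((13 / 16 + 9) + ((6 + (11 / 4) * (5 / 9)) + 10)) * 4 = 19685 / 63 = 312.46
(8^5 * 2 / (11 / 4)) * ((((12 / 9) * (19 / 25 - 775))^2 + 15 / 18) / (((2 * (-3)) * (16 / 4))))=-65475711942656 / 61875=-1058193324.33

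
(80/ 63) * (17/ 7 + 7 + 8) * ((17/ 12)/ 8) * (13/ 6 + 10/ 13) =1187365/ 103194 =11.51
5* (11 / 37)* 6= 330 / 37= 8.92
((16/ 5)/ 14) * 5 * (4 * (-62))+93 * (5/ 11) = -18569/ 77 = -241.16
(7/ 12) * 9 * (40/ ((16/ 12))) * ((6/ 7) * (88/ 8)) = 1485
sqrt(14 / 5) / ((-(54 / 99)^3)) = -10.31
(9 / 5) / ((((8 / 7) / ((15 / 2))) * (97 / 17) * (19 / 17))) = 54621 / 29488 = 1.85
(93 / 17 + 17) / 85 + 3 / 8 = 0.64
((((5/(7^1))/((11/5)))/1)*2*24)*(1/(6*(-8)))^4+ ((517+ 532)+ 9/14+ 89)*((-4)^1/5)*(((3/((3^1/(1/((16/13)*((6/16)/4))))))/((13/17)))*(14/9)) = -683762286467/42577920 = -16059.08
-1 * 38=-38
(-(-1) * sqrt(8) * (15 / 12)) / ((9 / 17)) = 85 * sqrt(2) / 18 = 6.68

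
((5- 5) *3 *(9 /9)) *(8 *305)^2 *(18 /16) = 0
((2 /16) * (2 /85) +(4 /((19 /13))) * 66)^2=1361653276201 /41731600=32628.83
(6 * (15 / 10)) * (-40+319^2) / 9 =101721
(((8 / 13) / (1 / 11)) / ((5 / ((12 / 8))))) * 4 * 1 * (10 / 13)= 1056 / 169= 6.25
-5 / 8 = -0.62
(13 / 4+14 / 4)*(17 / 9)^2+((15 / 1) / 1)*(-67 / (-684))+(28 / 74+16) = 58955 / 1406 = 41.93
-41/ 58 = -0.71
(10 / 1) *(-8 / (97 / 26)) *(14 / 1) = -29120 / 97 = -300.21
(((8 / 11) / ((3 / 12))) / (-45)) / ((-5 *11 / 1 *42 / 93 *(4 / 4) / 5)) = 496 / 38115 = 0.01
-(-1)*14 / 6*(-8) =-56 / 3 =-18.67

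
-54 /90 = -3 /5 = -0.60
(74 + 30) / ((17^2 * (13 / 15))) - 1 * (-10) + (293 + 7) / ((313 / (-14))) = -3.00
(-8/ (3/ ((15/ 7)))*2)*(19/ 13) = -1520/ 91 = -16.70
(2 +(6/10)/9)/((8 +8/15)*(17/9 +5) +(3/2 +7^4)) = 18/21437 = 0.00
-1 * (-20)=20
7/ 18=0.39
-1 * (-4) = 4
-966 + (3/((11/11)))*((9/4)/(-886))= -3423531/3544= -966.01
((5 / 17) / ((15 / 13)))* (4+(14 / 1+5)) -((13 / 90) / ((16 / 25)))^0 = 248 / 51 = 4.86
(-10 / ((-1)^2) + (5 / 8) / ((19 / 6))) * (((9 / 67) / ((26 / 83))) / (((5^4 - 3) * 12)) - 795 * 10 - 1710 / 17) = 441907458873615 / 5599652032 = 78916.95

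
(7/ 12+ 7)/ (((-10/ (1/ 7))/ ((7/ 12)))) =-91/ 1440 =-0.06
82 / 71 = 1.15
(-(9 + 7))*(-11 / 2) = 88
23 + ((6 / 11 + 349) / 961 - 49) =-271001 / 10571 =-25.64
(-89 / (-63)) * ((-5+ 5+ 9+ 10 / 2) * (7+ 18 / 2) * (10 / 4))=7120 / 9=791.11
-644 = -644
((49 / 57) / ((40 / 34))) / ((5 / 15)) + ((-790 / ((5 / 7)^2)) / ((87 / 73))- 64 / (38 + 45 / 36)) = -1348129225 / 1038084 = -1298.67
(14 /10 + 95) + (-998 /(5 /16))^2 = 10199177.36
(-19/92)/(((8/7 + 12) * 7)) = -19/8464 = -0.00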